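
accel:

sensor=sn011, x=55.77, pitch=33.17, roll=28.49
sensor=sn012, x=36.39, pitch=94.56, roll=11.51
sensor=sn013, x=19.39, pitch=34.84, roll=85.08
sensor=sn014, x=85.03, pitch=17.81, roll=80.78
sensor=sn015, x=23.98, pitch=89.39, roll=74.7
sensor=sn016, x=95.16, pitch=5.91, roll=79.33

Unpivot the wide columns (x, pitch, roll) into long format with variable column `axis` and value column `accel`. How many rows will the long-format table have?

6 sensor values × 3 melted columns = 18 rows.

18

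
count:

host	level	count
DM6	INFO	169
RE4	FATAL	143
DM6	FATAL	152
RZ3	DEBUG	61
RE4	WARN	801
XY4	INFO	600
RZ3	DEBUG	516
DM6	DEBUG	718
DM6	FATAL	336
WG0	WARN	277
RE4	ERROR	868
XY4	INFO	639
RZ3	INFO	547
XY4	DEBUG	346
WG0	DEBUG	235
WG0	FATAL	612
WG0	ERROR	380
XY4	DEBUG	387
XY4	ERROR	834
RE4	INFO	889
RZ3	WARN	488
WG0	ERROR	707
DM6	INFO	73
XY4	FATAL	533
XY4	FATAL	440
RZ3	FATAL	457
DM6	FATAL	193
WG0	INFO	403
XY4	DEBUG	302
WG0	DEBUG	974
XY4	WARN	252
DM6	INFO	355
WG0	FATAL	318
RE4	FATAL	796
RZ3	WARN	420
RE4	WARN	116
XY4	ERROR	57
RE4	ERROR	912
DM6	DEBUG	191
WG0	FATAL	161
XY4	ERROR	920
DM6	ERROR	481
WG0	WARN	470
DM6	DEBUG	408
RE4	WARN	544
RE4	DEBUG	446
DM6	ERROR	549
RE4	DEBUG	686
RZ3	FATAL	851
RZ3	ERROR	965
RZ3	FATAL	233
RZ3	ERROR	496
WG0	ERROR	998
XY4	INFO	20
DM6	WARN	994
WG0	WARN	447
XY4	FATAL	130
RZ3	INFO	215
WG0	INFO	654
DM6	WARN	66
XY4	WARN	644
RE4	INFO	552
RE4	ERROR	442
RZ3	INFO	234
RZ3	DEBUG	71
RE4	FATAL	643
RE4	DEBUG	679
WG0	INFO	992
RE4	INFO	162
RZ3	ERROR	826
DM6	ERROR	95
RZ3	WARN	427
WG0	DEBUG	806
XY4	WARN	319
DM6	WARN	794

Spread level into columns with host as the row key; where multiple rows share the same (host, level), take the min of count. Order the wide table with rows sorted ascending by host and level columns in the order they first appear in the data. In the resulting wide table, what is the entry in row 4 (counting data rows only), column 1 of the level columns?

403

With rows sorted ascending by host, row 4 is host=WG0. level columns in first-appearance order: INFO, FATAL, DEBUG, WARN, ERROR; column 1 is INFO.
Long rows with host=WG0, level=INFO: min(403, 654, 992) = 403.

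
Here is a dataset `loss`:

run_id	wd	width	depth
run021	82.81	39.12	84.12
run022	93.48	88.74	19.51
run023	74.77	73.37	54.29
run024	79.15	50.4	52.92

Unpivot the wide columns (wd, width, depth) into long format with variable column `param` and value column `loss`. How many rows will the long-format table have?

12

4 run_id values × 3 melted columns = 12 rows.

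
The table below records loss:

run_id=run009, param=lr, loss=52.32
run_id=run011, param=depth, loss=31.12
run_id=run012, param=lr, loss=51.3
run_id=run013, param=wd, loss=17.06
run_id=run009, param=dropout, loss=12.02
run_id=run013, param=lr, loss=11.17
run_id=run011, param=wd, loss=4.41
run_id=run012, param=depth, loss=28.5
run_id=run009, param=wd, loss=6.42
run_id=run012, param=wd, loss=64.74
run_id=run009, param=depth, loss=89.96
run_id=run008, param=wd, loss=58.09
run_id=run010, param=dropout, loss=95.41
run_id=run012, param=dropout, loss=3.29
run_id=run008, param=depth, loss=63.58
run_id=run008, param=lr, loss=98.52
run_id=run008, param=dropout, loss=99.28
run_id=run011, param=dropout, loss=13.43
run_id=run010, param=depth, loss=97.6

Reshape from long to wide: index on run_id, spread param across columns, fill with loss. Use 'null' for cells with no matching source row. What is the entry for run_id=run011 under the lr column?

null

No long-format row has run_id=run011 and param=lr, so the cell is null.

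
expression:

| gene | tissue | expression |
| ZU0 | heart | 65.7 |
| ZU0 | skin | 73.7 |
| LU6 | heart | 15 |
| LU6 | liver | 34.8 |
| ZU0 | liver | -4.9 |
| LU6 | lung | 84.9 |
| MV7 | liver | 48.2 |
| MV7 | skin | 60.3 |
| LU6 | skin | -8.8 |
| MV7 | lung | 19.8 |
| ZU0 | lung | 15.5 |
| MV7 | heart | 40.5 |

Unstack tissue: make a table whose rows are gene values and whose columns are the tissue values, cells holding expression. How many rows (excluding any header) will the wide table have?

3 distinct gene values → 3 rows.

3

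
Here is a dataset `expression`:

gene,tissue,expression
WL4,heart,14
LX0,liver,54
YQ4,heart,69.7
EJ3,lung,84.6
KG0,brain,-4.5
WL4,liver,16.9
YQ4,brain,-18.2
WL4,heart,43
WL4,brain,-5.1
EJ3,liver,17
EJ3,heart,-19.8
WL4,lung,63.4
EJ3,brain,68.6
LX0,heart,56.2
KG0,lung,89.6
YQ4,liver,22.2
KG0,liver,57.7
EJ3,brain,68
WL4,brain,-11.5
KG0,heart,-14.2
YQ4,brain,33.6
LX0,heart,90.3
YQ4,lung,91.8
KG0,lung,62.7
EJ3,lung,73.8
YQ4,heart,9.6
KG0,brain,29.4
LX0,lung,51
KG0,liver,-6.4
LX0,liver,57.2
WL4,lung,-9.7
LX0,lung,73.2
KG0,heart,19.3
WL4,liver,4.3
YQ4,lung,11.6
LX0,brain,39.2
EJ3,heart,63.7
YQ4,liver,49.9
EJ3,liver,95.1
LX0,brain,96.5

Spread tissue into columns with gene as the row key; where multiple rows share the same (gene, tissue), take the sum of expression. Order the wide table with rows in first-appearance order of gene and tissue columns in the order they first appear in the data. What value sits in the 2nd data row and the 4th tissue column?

135.7

With rows in first-appearance order of gene, row 2 is gene=LX0. tissue columns in first-appearance order: heart, liver, lung, brain; column 4 is brain.
Long rows with gene=LX0, tissue=brain: 39.2 + 96.5 = 135.7.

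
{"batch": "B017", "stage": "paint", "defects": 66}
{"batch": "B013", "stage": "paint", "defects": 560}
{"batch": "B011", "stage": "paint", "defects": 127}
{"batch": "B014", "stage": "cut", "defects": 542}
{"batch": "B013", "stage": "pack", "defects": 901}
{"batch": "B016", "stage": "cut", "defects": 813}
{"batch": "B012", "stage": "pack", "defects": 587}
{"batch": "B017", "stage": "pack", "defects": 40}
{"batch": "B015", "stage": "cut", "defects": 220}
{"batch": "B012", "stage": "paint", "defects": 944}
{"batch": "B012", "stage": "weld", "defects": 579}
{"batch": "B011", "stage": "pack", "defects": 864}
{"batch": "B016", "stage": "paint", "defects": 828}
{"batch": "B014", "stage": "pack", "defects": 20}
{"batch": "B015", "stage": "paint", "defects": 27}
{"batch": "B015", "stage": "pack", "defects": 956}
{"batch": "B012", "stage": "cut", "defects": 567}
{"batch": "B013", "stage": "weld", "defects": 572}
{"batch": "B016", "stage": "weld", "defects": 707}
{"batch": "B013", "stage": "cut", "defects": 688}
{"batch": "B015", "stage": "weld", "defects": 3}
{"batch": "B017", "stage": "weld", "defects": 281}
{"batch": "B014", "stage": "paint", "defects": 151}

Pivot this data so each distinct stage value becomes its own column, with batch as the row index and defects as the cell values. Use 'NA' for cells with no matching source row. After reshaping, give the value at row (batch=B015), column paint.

The long row with batch=B015, stage=paint has defects=27.

27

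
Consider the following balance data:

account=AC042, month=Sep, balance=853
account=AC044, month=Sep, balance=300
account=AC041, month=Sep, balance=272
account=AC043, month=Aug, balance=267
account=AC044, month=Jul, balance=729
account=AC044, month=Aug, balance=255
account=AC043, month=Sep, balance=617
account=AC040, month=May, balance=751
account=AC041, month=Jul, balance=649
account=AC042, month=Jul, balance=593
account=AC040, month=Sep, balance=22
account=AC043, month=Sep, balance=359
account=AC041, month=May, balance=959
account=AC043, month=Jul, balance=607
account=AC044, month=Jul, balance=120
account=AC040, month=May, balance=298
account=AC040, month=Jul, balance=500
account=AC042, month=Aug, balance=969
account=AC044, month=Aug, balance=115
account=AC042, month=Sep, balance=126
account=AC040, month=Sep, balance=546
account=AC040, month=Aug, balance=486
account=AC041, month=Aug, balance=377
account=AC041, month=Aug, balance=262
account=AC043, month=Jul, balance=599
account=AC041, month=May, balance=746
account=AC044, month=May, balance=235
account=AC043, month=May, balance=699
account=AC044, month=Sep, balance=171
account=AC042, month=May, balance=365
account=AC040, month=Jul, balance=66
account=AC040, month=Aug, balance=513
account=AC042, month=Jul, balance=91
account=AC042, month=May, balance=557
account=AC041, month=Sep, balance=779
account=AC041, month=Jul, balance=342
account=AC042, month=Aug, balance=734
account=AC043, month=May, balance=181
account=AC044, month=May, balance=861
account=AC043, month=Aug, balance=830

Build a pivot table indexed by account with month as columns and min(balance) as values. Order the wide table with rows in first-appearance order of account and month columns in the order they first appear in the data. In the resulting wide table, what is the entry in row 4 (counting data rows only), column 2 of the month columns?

267

With rows in first-appearance order of account, row 4 is account=AC043. month columns in first-appearance order: Sep, Aug, Jul, May; column 2 is Aug.
Long rows with account=AC043, month=Aug: min(267, 830) = 267.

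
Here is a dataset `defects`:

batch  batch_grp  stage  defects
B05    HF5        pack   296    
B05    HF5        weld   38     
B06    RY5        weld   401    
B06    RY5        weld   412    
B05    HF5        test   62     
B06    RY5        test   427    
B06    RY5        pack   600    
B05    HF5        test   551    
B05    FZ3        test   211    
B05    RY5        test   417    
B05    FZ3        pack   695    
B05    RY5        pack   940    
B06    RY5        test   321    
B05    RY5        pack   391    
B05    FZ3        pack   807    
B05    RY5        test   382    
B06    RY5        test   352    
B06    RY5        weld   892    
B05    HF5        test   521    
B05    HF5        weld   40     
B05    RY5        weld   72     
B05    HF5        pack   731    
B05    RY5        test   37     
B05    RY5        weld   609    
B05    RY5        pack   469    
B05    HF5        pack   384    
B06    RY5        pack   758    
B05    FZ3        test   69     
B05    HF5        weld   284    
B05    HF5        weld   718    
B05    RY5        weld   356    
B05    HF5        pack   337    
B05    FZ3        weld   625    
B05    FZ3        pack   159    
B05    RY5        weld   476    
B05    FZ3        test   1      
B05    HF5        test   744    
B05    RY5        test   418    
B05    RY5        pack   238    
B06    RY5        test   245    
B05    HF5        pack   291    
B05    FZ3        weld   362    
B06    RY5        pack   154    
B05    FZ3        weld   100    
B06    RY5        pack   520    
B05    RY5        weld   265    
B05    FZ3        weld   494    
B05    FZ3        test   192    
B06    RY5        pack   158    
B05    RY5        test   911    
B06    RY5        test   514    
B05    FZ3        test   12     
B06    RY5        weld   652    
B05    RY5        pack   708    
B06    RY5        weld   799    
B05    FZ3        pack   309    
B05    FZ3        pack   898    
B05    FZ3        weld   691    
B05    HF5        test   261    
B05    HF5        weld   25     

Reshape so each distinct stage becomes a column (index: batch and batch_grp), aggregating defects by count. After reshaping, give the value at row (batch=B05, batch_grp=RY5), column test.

5

Rows with batch=B05, batch_grp=RY5 and stage=test: defects values are 417, 382, 37, 418, 911.
5 rows match — count = 5.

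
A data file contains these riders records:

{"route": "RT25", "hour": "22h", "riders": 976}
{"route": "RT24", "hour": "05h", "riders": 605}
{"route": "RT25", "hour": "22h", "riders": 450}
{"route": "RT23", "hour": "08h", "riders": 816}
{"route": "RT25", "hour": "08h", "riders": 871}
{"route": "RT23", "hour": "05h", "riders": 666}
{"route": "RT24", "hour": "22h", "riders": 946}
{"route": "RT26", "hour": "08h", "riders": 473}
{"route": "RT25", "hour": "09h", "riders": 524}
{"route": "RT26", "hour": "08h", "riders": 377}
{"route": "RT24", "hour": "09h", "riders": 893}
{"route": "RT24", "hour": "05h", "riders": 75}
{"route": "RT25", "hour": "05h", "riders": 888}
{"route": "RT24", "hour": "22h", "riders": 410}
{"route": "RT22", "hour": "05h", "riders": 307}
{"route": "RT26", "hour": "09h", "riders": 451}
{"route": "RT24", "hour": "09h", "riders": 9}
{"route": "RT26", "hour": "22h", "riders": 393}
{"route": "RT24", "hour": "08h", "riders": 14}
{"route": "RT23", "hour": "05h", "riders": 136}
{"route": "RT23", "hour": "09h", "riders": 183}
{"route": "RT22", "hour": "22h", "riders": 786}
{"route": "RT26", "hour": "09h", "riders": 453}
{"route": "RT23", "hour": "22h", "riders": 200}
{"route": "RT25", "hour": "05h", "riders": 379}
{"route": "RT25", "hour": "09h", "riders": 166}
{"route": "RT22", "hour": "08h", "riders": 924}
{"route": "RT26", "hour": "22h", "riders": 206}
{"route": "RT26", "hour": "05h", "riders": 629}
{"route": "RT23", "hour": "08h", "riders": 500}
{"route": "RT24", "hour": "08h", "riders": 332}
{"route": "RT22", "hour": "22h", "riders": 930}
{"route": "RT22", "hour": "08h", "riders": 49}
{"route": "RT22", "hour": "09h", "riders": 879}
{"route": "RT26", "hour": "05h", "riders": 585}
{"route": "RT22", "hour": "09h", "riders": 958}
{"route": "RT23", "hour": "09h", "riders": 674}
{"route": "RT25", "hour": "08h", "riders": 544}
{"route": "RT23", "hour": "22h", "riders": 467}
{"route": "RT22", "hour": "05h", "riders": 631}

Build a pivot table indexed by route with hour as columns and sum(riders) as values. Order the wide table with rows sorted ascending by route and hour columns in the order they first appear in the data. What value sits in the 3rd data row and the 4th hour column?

With rows sorted ascending by route, row 3 is route=RT24. hour columns in first-appearance order: 22h, 05h, 08h, 09h; column 4 is 09h.
Long rows with route=RT24, hour=09h: 893 + 9 = 902.

902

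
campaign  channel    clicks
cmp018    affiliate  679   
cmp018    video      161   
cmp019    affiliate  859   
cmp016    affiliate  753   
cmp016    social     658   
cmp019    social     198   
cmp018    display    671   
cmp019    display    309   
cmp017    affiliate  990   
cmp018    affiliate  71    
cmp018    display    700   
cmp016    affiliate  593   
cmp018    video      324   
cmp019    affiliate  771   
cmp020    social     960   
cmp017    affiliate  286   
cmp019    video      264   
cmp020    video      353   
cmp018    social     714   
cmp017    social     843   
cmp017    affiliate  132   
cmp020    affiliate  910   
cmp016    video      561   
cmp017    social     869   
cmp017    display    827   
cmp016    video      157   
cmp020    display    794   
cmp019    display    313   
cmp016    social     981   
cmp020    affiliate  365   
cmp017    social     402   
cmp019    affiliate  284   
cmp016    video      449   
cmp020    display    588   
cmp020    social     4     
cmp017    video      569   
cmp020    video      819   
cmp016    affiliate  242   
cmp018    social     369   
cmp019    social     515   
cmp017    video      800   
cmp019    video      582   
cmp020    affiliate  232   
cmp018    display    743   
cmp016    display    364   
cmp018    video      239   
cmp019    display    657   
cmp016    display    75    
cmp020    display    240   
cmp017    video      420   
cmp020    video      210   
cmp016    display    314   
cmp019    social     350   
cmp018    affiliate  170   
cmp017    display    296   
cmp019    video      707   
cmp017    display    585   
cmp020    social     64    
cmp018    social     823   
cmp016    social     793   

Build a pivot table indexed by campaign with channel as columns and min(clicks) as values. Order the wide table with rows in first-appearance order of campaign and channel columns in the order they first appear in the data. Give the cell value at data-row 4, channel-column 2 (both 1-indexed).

With rows in first-appearance order of campaign, row 4 is campaign=cmp017. channel columns in first-appearance order: affiliate, video, social, display; column 2 is video.
Long rows with campaign=cmp017, channel=video: min(569, 800, 420) = 420.

420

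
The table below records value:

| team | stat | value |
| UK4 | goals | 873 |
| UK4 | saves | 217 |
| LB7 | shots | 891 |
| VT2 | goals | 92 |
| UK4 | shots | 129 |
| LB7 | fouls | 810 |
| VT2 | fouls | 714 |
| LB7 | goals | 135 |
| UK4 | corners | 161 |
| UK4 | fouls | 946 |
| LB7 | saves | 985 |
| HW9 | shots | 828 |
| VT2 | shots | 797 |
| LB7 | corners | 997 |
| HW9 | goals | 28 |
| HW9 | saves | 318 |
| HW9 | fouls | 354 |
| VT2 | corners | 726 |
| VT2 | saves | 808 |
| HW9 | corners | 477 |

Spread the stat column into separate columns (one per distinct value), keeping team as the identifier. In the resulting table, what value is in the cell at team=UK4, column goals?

873

Wide layout: rows indexed by team, columns are the 5 distinct stat values (goals, saves, shots, fouls, corners).
Cell (team=UK4, stat=goals) draws from the long row where team=UK4 and stat=goals, which has value=873.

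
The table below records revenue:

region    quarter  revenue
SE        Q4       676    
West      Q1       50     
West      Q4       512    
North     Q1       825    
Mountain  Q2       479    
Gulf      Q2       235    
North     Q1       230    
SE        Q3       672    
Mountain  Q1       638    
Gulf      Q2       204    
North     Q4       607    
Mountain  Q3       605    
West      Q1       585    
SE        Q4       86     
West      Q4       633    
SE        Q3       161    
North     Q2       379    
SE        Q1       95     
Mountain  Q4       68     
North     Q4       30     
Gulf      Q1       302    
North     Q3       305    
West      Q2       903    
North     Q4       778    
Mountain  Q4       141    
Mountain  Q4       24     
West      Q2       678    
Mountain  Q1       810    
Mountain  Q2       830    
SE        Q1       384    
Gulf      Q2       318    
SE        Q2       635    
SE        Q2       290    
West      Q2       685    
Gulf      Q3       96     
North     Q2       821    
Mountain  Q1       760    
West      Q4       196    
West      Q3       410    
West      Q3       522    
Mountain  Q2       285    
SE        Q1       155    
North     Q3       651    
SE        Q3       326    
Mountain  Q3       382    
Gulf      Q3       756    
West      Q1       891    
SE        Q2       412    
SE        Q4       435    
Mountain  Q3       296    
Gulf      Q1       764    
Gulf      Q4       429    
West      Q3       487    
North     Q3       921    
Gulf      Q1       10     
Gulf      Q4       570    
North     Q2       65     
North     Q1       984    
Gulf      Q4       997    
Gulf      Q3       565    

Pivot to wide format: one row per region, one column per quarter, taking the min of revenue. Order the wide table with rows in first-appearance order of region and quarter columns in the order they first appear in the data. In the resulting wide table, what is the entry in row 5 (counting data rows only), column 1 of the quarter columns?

With rows in first-appearance order of region, row 5 is region=Gulf. quarter columns in first-appearance order: Q4, Q1, Q2, Q3; column 1 is Q4.
Long rows with region=Gulf, quarter=Q4: min(429, 570, 997) = 429.

429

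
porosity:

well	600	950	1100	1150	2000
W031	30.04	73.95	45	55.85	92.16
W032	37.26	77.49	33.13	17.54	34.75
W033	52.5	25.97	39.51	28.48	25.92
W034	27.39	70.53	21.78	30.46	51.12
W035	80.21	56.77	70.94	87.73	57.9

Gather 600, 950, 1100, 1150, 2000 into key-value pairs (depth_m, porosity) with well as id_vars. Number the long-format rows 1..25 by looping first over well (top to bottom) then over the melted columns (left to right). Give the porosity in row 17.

70.53

25 rows total (5 × 5). Row 17: index ⌊(17-1)/5⌋ = 3 into well → W034; (17-1) mod 5 = 1 into the melted columns → 950.
So row 17 is (W034, 950, 70.53); porosity = 70.53.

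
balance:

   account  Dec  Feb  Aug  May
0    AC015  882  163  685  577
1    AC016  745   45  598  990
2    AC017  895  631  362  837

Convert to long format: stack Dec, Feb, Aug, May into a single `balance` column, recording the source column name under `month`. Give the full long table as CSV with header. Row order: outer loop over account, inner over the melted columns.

account,month,balance
AC015,Dec,882
AC015,Feb,163
AC015,Aug,685
AC015,May,577
AC016,Dec,745
AC016,Feb,45
AC016,Aug,598
AC016,May,990
AC017,Dec,895
AC017,Feb,631
AC017,Aug,362
AC017,May,837

Each (account, column) pair becomes one row: 3 × 4 = 12 rows.
For example, (AC015, Dec) → balance=882.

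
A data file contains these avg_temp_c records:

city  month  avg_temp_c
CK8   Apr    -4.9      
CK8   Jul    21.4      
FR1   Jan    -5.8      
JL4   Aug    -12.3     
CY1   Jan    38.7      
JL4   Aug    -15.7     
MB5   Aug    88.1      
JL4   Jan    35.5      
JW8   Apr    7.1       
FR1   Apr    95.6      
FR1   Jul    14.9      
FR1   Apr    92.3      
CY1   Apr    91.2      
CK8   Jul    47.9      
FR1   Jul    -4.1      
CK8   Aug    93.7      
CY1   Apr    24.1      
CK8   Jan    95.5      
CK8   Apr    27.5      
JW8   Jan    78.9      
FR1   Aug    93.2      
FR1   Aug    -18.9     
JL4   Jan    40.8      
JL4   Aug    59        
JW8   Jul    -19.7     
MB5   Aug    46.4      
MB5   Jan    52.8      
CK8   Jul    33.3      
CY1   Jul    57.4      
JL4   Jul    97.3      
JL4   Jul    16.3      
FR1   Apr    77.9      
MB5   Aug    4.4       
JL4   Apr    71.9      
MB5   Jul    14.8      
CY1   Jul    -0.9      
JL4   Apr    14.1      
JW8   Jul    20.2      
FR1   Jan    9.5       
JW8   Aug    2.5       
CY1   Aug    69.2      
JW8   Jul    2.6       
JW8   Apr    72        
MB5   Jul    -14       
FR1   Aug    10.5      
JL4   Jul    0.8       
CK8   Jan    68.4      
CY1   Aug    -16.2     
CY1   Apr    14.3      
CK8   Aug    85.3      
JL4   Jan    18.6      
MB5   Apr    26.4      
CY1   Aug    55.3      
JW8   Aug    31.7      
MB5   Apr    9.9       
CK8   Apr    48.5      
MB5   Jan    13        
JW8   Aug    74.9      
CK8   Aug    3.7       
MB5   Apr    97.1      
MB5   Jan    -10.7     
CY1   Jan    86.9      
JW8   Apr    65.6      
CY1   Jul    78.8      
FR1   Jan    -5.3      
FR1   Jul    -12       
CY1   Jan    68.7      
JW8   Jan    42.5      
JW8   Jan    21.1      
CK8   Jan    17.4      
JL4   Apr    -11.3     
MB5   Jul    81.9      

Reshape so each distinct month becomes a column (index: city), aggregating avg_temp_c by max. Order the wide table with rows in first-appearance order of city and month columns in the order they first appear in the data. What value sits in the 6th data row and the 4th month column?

74.9

With rows in first-appearance order of city, row 6 is city=JW8. month columns in first-appearance order: Apr, Jul, Jan, Aug; column 4 is Aug.
Long rows with city=JW8, month=Aug: max(2.5, 31.7, 74.9) = 74.9.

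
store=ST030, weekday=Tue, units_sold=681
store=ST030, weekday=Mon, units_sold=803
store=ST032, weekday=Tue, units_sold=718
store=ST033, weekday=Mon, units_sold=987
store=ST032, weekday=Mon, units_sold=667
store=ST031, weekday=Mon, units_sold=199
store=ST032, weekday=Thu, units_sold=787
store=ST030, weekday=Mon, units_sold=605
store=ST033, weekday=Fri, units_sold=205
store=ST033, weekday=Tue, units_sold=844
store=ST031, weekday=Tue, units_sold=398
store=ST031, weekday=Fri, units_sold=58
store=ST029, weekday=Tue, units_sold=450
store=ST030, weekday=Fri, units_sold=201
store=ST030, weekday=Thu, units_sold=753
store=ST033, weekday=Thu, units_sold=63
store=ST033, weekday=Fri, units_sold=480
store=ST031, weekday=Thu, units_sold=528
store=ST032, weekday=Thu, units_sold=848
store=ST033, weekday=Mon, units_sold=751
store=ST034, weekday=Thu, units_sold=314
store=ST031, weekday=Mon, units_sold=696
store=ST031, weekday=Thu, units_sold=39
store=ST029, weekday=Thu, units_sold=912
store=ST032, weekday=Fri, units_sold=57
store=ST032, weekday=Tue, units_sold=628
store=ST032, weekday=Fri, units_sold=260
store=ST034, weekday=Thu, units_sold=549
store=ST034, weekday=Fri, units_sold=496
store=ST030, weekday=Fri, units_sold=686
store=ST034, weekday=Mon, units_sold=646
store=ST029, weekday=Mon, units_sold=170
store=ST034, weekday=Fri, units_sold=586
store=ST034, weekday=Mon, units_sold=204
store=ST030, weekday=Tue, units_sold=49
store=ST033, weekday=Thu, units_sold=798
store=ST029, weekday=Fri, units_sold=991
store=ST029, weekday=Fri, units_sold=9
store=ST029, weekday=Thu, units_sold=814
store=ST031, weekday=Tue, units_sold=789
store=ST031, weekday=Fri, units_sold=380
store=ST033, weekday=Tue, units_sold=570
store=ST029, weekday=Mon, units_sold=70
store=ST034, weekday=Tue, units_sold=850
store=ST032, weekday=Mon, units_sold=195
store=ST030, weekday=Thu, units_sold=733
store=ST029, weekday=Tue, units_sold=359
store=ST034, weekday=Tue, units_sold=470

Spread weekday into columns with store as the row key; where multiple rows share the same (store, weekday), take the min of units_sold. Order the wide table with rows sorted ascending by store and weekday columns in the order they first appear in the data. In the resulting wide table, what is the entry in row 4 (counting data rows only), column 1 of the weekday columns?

With rows sorted ascending by store, row 4 is store=ST032. weekday columns in first-appearance order: Tue, Mon, Thu, Fri; column 1 is Tue.
Long rows with store=ST032, weekday=Tue: min(718, 628) = 628.

628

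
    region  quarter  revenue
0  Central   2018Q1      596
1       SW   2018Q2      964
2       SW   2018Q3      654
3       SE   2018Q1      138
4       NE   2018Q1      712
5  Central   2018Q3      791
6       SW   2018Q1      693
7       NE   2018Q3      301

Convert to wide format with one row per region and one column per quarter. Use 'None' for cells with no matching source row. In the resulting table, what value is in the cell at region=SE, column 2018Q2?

None

No long-format row has region=SE and quarter=2018Q2, so the cell is None.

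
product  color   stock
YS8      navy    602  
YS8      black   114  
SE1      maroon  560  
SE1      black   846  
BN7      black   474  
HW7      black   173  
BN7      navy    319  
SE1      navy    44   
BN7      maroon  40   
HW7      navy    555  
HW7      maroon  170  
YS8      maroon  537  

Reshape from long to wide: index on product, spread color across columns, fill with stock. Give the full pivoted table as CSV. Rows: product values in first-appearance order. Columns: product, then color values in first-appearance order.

Columns: product plus the 3 distinct color values (navy, black, maroon).
For example, row YS8 column navy takes stock=602 from the long row (YS8, navy).

product,navy,black,maroon
YS8,602,114,537
SE1,44,846,560
BN7,319,474,40
HW7,555,173,170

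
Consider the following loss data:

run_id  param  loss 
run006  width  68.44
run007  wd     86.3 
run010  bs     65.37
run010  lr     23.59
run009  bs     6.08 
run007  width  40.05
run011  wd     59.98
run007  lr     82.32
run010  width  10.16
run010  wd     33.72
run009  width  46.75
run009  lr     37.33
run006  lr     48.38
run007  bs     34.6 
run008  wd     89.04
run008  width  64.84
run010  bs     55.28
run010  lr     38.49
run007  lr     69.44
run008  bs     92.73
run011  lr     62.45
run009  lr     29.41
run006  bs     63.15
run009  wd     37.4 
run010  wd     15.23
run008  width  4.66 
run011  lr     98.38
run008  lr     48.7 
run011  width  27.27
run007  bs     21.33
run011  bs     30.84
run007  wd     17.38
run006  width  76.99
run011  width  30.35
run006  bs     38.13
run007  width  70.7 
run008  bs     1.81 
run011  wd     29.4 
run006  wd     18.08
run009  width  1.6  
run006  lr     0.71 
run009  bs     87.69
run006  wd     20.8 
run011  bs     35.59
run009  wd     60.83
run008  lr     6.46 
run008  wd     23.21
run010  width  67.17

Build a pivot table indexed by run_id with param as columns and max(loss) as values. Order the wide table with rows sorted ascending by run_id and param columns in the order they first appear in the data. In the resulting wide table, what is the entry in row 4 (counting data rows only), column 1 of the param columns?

46.75

With rows sorted ascending by run_id, row 4 is run_id=run009. param columns in first-appearance order: width, wd, bs, lr; column 1 is width.
Long rows with run_id=run009, param=width: max(46.75, 1.6) = 46.75.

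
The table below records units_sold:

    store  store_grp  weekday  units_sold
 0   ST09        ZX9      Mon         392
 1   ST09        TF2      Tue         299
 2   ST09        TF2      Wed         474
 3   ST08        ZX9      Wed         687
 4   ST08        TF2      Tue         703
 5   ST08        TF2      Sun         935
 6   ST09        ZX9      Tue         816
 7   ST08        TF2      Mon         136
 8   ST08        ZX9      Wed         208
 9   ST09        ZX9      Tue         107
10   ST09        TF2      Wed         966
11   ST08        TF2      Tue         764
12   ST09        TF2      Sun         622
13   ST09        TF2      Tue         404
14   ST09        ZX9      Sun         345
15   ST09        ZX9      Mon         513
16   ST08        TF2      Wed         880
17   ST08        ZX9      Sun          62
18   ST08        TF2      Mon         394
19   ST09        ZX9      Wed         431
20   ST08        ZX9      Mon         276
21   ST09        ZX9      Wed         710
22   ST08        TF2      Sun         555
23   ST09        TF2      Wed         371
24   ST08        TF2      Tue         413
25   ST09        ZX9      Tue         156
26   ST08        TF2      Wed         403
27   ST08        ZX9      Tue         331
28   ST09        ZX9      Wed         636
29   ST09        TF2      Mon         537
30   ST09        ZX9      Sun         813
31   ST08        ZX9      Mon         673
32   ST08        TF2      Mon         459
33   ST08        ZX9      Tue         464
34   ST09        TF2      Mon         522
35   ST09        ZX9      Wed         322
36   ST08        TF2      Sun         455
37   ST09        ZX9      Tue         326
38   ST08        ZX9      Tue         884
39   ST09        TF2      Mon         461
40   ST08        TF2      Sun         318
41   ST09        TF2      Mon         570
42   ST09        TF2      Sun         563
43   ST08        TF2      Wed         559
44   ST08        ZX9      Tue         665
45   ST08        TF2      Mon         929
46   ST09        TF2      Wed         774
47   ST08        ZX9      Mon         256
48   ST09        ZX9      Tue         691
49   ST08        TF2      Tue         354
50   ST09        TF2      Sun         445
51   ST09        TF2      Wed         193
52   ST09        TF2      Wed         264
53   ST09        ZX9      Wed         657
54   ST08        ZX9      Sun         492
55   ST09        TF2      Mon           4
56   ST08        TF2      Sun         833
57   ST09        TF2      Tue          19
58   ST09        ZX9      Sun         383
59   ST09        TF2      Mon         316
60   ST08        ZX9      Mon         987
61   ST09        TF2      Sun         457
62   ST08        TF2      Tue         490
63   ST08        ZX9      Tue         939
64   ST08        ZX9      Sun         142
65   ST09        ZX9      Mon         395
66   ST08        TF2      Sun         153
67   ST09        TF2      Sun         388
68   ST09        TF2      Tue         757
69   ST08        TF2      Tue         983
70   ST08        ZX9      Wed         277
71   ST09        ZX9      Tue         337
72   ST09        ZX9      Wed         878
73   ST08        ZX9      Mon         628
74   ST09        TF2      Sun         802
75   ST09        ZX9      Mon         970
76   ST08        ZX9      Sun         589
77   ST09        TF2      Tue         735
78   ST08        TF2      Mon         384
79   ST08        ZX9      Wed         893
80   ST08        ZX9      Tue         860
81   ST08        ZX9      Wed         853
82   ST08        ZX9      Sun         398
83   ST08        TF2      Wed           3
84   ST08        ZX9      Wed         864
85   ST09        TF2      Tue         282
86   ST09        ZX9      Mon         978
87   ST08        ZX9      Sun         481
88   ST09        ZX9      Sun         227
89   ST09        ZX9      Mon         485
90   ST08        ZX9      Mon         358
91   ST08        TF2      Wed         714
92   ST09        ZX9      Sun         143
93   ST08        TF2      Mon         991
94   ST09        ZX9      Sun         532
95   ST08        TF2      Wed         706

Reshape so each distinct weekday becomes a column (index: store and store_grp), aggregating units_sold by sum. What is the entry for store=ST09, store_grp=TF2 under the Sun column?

3277

Rows with store=ST09, store_grp=TF2 and weekday=Sun: units_sold values are 622, 563, 445, 457, 388, 802.
622 + 563 + 445 + 457 + 388 + 802 = 3277.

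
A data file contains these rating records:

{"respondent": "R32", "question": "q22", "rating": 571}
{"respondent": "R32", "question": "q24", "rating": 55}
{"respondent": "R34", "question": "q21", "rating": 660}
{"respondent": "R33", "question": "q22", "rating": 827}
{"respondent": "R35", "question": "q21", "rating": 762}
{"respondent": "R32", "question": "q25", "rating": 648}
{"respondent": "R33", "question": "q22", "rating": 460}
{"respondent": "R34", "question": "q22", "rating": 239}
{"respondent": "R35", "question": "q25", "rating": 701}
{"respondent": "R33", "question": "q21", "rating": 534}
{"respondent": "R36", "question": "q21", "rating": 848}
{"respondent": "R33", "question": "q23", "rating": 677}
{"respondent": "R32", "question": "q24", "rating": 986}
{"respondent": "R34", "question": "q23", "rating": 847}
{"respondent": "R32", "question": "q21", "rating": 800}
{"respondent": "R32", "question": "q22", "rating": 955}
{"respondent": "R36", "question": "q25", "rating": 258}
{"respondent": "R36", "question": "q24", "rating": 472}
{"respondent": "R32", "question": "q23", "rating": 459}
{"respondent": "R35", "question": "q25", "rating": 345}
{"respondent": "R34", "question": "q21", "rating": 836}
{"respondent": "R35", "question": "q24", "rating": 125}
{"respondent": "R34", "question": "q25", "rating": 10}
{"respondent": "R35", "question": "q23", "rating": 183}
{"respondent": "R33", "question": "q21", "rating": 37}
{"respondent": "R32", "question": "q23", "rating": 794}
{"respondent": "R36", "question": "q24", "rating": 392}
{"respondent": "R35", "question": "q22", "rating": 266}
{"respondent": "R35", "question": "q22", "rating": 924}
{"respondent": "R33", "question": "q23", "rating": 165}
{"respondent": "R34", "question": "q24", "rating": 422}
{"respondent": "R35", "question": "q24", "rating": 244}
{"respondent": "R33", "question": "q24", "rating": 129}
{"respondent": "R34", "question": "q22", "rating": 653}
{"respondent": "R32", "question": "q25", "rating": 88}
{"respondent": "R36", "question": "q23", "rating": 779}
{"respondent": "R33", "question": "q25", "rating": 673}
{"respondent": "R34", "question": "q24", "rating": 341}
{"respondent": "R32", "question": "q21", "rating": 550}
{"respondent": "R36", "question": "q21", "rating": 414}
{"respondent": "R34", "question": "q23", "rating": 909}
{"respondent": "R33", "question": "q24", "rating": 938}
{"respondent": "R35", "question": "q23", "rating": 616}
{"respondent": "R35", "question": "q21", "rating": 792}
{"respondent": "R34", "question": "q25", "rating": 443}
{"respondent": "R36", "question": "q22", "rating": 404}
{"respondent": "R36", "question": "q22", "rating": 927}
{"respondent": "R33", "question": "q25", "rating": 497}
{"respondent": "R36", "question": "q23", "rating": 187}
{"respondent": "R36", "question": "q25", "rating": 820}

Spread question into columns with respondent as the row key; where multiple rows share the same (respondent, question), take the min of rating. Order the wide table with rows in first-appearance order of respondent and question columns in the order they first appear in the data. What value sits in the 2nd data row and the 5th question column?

847

With rows in first-appearance order of respondent, row 2 is respondent=R34. question columns in first-appearance order: q22, q24, q21, q25, q23; column 5 is q23.
Long rows with respondent=R34, question=q23: min(847, 909) = 847.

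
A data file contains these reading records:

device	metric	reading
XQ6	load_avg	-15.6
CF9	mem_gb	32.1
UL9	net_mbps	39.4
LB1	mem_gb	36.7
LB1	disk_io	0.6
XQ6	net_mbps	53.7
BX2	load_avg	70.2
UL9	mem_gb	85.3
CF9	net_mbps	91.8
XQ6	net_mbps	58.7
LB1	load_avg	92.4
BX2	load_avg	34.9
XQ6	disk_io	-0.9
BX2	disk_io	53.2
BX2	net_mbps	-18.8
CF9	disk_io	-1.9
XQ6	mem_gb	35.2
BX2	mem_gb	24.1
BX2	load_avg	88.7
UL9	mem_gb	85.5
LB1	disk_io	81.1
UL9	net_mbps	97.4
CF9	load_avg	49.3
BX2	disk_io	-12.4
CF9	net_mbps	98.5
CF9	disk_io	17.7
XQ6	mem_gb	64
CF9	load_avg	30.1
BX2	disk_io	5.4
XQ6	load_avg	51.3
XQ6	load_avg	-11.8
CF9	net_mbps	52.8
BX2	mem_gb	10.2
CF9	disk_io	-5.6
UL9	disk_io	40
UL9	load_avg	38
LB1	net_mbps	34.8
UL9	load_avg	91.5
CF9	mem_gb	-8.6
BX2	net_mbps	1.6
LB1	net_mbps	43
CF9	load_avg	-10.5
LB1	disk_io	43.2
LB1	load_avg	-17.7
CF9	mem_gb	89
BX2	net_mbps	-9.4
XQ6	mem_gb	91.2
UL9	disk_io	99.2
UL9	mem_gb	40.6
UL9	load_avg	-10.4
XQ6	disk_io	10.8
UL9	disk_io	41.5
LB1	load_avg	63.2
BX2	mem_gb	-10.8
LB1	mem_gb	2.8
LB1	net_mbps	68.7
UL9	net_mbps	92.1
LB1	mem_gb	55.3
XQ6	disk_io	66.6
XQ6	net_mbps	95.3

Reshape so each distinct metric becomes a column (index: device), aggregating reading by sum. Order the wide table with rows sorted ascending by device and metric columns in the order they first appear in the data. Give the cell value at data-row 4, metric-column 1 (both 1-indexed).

119.1

With rows sorted ascending by device, row 4 is device=UL9. metric columns in first-appearance order: load_avg, mem_gb, net_mbps, disk_io; column 1 is load_avg.
Long rows with device=UL9, metric=load_avg: 38 + 91.5 + -10.4 = 119.1.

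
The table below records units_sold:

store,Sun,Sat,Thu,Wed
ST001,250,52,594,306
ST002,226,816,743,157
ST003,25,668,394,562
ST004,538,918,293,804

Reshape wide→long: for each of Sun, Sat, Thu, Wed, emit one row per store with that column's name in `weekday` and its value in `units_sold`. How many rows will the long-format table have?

4 store values × 4 melted columns = 16 rows.

16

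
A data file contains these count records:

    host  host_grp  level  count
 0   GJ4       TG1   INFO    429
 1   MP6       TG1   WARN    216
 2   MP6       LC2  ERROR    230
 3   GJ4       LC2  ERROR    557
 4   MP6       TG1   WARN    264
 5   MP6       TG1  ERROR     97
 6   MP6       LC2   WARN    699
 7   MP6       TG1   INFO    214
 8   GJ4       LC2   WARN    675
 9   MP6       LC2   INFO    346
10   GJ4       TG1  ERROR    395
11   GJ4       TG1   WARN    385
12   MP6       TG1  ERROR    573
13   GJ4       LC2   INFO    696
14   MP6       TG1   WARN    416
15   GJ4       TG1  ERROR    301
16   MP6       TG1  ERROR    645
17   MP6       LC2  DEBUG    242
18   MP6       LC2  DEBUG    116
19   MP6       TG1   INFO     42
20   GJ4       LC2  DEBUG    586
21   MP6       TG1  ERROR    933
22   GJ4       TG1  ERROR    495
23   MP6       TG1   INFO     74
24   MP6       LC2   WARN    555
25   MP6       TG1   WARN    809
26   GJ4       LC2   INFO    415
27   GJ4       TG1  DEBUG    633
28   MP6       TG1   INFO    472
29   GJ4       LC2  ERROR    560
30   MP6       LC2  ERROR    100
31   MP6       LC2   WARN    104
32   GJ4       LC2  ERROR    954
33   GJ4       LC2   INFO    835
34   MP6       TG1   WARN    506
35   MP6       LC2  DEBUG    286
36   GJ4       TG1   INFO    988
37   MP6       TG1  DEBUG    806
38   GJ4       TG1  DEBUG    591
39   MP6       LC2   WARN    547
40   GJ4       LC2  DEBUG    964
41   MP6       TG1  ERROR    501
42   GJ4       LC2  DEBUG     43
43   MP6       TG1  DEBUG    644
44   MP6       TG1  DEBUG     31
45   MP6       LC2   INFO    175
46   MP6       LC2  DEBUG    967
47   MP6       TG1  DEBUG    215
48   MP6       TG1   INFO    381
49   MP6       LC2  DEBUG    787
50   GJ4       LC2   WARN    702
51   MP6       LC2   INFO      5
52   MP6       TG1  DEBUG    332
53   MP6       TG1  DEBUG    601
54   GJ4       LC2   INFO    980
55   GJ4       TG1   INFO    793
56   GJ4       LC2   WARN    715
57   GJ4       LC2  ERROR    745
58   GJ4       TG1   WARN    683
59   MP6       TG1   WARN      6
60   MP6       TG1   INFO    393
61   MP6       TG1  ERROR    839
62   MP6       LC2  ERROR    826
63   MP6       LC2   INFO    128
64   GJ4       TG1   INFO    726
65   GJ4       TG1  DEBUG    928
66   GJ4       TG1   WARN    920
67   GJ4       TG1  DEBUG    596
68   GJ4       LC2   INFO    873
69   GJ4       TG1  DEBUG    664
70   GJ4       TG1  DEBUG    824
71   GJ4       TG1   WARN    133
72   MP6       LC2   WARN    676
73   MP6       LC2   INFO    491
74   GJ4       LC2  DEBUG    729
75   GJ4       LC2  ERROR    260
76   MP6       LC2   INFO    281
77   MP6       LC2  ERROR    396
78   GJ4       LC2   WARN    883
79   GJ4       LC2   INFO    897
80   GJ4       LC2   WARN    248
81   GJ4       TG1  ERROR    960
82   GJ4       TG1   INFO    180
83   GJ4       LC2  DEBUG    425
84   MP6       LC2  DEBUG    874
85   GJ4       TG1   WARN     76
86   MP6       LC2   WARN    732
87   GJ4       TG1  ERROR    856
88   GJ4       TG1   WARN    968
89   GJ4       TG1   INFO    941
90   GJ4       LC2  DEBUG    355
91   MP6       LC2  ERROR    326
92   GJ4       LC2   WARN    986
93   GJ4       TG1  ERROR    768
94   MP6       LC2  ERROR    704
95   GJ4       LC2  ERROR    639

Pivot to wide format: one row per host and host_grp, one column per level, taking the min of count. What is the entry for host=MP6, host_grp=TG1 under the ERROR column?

97

Rows with host=MP6, host_grp=TG1 and level=ERROR: count values are 97, 573, 645, 933, 501, 839.
min(97, 573, 645, 933, 501, 839) = 97.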